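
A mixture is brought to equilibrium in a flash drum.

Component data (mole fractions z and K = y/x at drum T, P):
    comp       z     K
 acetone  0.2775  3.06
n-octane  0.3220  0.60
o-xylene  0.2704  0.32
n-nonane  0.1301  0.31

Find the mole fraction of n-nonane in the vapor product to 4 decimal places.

Material balance + equilibrium reduce to Σ zᵢ(Kᵢ−1)/(1+ψ(Kᵢ−1)) = 0.
Feasibility: ΣzᵢKᵢ = 1.1692, Σzᵢ/Kᵢ = 1.8920 — both > 1, two phases present.
Iterate (Newton) starting at ψ = 0.62:
  ψ = 0.6200: g = -0.39503, g' = -0.8811 → ψ = 0.1717
  ψ = 0.1717: g = -0.02600, g' = -0.9420 → ψ = 0.1441
  ψ = 0.1441: g = 0.00062, g' = -0.9883 → ψ = 0.1447
Converged at ψ = 0.1447.
Compositions from xᵢ = zᵢ/(1+ψ(Kᵢ−1)), yᵢ = Kᵢxᵢ:
  acetone: x = 0.2138, y = 0.6542
  n-octane: x = 0.3418, y = 0.2051
  o-xylene: x = 0.2999, y = 0.0960
  n-nonane: x = 0.1445, y = 0.0448

y_n-nonane = 0.0448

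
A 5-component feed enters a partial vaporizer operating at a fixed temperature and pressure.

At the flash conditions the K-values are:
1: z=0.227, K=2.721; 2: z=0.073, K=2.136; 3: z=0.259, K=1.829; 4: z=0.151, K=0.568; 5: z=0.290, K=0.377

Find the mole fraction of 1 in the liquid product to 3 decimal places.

Newton–Raphson from ψ = 0.59:
  ψ = 0.590: g = 0.0145, g' = -0.612 → ψ = 0.614
Converged at ψ = 0.614.
Compositions from xᵢ = zᵢ/(1+ψ(Kᵢ−1)), yᵢ = Kᵢxᵢ:
  1: x = 0.110, y = 0.300
  2: x = 0.043, y = 0.092
  3: x = 0.172, y = 0.314
  4: x = 0.205, y = 0.117
  5: x = 0.469, y = 0.177

x_1 = 0.110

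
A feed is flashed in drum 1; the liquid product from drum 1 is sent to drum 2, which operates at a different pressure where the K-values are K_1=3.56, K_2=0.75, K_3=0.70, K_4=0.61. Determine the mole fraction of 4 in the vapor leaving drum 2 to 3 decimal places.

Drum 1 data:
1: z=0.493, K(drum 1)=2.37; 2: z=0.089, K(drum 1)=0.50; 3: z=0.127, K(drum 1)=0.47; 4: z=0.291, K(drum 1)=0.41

Drum 1:
Iterate (Newton) starting at ψ₁ = 0.68:
  ψ₁ = 0.680: g = -0.1097, g' = -0.669 → ψ₁ = 0.516
  ψ₁ = 0.516: g = -0.0037, g' = -0.635 → ψ₁ = 0.510
Converged at ψ₁ = 0.510.
Drum-1 compositions:
  1: x = 0.290, y = 0.688
  2: x = 0.119, y = 0.060
  3: x = 0.174, y = 0.082
  4: x = 0.416, y = 0.171
Drum-2 feed = drum-1 liquid: z₂ = (0.2902, 0.1195, 0.1741, 0.4163).
Drum 2:
Rachford–Rice: g(ψ₂) = Σ zᵢ(Kᵢ−1)/(1+ψ₂(Kᵢ−1)) = 0.
g(0) = ΣzᵢKᵢ − 1 = 0.498 and g(1) = 1 − Σzᵢ/Kᵢ = -0.172, so a root lies in (0, 1).
Iterate (Newton) starting at ψ₂ = 0.5:
  ψ₂ = 0.500: g = 0.0286, g' = -0.495 → ψ₂ = 0.558
  ψ₂ = 0.558: g = 0.0011, g' = -0.459 → ψ₂ = 0.560
Converged at ψ₂ = 0.560.
  1: x = 0.119, y = 0.424
  2: x = 0.139, y = 0.104
  3: x = 0.209, y = 0.146
  4: x = 0.533, y = 0.325

y_4 (drum 2) = 0.325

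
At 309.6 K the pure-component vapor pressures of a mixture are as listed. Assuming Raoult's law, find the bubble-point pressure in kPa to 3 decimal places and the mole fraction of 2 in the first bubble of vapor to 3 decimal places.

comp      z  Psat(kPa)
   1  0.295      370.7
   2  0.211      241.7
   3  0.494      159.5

Pbub = 239.148 kPa, y_2 = 0.213

At the bubble point ψ → 0, so ΣzᵢKᵢ = 1 with Kᵢ = Pᵢˢᵃᵗ/P ⇒ P = ΣzᵢPᵢˢᵃᵗ.
P = 0.295·370.7 + 0.211·241.7 + 0.494·159.5 = 239.148 kPa
yᵢ = zᵢPᵢˢᵃᵗ/P ⇒ y_2 = 0.211·241.7/239.148 = 0.213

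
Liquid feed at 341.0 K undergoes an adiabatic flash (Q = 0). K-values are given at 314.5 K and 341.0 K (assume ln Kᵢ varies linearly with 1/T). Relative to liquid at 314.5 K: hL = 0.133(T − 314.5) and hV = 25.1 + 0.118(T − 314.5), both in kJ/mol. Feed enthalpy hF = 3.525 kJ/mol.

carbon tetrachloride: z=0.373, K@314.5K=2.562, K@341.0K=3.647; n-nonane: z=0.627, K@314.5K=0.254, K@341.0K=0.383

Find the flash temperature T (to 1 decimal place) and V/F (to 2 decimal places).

Adiabatic flash: solve Rachford–Rice at each trial T, then check hF = ψ·hV(T) + (1−ψ)·hL(T).
  T = 314.5 K: K = (2.562, 0.254), RR gives ψ = 0.099, H_out = 2.475 kJ/mol
  T = 341.0 K: K = (3.647, 0.383), RR gives ψ = 0.368, H_out = 12.607 kJ/mol
  T = 327.8 K: K = (3.081, 0.315), RR gives ψ = 0.243, H_out = 7.819 kJ/mol
  T = 321.1 K: K = (2.813, 0.283), RR gives ψ = 0.174, H_out = 5.239 kJ/mol
  T = 317.8 K: K = (2.686, 0.268), RR gives ψ = 0.138, H_out = 3.892 kJ/mol
  T = 316.1 K: K = (2.622, 0.261), RR gives ψ = 0.118, H_out = 3.172 kJ/mol
Linear interpolation between T = 316.1 (H_out = 3.172) and T = 317.8 (H_out = 3.892) on hF = 3.525 gives T ≈ 316.9 K, at which ψ = 0.13.

T = 316.9 K, V/F = 0.13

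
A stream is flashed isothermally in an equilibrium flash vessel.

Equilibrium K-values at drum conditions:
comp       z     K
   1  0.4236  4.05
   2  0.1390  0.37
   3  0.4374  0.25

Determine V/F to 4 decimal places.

V/F = 0.3973

Rachford–Rice: g(V/F) = Σ zᵢ(Kᵢ−1)/(1+V/F(Kᵢ−1)) = 0.
Check two-phase: ΣzᵢKᵢ = 1.8764 > 1 and Σzᵢ/Kᵢ = 2.2299 > 1, so g(0) = 0.8764 > 0 and g(1) = -1.2299 < 0.
Iterate (Newton) starting at V/F = 0.5:
  V/F = 0.5000: g = -0.14104, g' = -1.3655 → V/F = 0.3967
  V/F = 0.3967: g = 0.00087, g' = -1.4035 → V/F = 0.3973
Converged at V/F = 0.3973.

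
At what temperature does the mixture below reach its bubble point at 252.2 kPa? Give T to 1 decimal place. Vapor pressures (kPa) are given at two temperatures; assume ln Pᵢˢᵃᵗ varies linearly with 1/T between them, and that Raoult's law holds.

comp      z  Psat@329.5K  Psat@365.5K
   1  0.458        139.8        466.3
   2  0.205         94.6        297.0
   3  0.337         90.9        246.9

Bubble-point temperature: ΣzᵢPᵢˢᵃᵗ(T) = P. Interpolate ln Pᵢˢᵃᵗ = aᵢ + bᵢ/T.
  T = 329.5 K: ΣzᵢPᵢˢᵃᵗ = 114.05 kPa
  T = 365.5 K: ΣzᵢPᵢˢᵃᵗ = 357.66 kPa
  T = 347.5 K: ΣzᵢPᵢˢᵃᵗ = 207.85 kPa
  T = 356.5 K: ΣzᵢPᵢˢᵃᵗ = 274.47 kPa
  T = 352.0 K: ΣzᵢPᵢˢᵃᵗ = 239.26 kPa
  T = 354.2 K: ΣzᵢPᵢˢᵃᵗ = 255.98 kPa
Interpolating between 352.0 K and 354.2 K gives T ≈ 353.7 K.

T = 353.7 K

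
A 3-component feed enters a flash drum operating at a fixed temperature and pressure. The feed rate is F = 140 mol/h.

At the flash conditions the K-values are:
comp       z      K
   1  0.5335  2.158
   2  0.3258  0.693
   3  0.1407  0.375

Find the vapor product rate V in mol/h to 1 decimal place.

V = 115.6 mol/h

Newton iteration, ψ⁰ = 0.5:
  ψ = 0.5000: g = 0.14519, g' = -0.4461 → ψ = 0.8255
  ψ = 0.8255: g = 0.00023, g' = -0.4766 → ψ = 0.8260
Converged at ψ = 0.8260.
Then V = ψ·F = 0.8260·140 = 115.6 mol/h and L = F − V = 24.4 mol/h.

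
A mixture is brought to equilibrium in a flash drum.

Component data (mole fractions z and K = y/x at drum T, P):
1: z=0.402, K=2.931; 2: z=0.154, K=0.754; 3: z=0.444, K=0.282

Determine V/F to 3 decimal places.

V/F = 0.346

Rachford–Rice: g(V/F) = Σ zᵢ(Kᵢ−1)/(1+V/F(Kᵢ−1)) = 0.
g(0) = ΣzᵢKᵢ − 1 = 0.420 and g(1) = 1 − Σzᵢ/Kᵢ = -0.916, so a root lies in (0, 1).
Newton–Raphson from V/F = 0.5:
  V/F = 0.500: g = -0.1456, g' = -0.957 → V/F = 0.348
  V/F = 0.348: g = -0.0020, g' = -0.954 → V/F = 0.346
Converged at V/F = 0.346.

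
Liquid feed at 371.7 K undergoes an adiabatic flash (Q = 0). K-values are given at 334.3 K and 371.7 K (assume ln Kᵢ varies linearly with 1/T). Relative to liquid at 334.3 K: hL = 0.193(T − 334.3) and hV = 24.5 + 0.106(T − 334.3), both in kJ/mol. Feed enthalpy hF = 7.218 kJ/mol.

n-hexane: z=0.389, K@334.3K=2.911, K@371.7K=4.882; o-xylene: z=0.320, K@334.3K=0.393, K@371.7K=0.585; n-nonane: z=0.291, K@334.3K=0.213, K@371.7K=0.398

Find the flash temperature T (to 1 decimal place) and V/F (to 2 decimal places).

T = 337.4 K, V/F = 0.27

Adiabatic flash: solve Rachford–Rice at each trial T, then check hF = ψ·hV(T) + (1−ψ)·hL(T).
  T = 334.3 K: K = (2.911, 0.393, 0.213), RR gives ψ = 0.240, H_out = 5.878 kJ/mol
  T = 371.7 K: K = (4.882, 0.585, 0.398), RR gives ψ = 0.603, H_out = 20.027 kJ/mol
  T = 353.0 K: K = (3.822, 0.485, 0.296), RR gives ψ = 0.421, H_out = 13.236 kJ/mol
  T = 343.6 K: K = (3.345, 0.437, 0.252), RR gives ψ = 0.334, H_out = 9.702 kJ/mol
  T = 339.0 K: K = (3.126, 0.415, 0.232), RR gives ψ = 0.289, H_out = 7.867 kJ/mol
  T = 336.6 K: K = (3.015, 0.404, 0.222), RR gives ψ = 0.264, H_out = 6.868 kJ/mol
Linear interpolation between T = 336.6 (H_out = 6.868) and T = 339.0 (H_out = 7.867) on hF = 7.218 gives T ≈ 337.4 K, at which ψ = 0.27.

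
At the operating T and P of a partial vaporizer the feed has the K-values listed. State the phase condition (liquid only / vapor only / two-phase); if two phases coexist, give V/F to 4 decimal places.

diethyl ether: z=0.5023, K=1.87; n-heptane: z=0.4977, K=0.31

two-phase, V/F = 0.1559

ΣzᵢKᵢ = 1.0936; Σzᵢ/Kᵢ = 1.8741.
Both exceed 1, so a two-phase solution exists.
Rachford–Rice: g(ψ) = Σ zᵢ(Kᵢ−1)/(1+ψ(Kᵢ−1)) = 0.
Binary case is linear: z₁(K₁−1)(1+ψ(K₂−1)) + z₂(K₂−1)(1+ψ(K₁−1)) = 0
⇒ ψ = [z₁(K₁−1)+z₂(K₂−1)] / [−(K₁−1)(K₂−1)] = 0.09359/0.60030 = 0.1559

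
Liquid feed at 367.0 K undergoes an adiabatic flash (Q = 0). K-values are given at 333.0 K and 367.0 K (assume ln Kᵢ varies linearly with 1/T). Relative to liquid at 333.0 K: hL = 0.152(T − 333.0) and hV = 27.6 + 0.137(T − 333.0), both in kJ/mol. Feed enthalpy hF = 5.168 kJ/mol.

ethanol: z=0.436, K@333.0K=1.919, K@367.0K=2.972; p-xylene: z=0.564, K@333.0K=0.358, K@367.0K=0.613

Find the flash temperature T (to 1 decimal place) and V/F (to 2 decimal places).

Adiabatic flash: solve Rachford–Rice at each trial T, then check hF = ψ·hV(T) + (1−ψ)·hL(T).
  T = 333.0 K: K = (1.919, 0.358), RR gives ψ = 0.065, H_out = 1.806 kJ/mol
  T = 367.0 K: K = (2.972, 0.613), RR gives ψ = 0.841, H_out = 27.940 kJ/mol
  T = 350.0 K: K = (2.414, 0.475), RR gives ψ = 0.431, H_out = 14.367 kJ/mol
  T = 341.5 K: K = (2.158, 0.414), RR gives ψ = 0.257, H_out = 8.343 kJ/mol
  T = 337.2 K: K = (2.035, 0.385), RR gives ψ = 0.164, H_out = 5.154 kJ/mol
  T = 339.4 K: K = (2.098, 0.399), RR gives ψ = 0.212, H_out = 6.808 kJ/mol
Linear interpolation between T = 337.2 (H_out = 5.154) and T = 339.4 (H_out = 6.808) on hF = 5.168 gives T ≈ 337.2 K, at which ψ = 0.16.

T = 337.2 K, V/F = 0.16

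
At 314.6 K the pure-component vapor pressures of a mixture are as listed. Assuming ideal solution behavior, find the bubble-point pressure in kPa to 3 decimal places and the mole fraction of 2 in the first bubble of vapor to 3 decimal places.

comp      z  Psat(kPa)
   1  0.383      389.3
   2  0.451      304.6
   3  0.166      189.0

Pbub = 317.851 kPa, y_2 = 0.432

At the bubble point ψ → 0, so ΣzᵢKᵢ = 1 with Kᵢ = Pᵢˢᵃᵗ/P ⇒ P = ΣzᵢPᵢˢᵃᵗ.
P = 0.383·389.3 + 0.451·304.6 + 0.166·189.0 = 317.851 kPa
yᵢ = zᵢPᵢˢᵃᵗ/P ⇒ y_2 = 0.451·304.6/317.851 = 0.432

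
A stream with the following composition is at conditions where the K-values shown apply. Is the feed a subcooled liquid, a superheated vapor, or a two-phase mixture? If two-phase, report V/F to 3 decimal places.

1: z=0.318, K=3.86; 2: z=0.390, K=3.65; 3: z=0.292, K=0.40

superheated vapor

ΣzᵢKᵢ = 2.768; Σzᵢ/Kᵢ = 0.919.
Since Σzᵢ/Kᵢ < 1 the mixture is above its dew point — single vapor phase.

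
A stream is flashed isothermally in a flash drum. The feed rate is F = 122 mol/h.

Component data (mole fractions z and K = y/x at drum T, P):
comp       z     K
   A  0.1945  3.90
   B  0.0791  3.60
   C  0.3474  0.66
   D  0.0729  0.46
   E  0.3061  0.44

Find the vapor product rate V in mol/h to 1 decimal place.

Rachford–Rice: g(V/F) = Σ zᵢ(Kᵢ−1)/(1+V/F(Kᵢ−1)) = 0.
Check two-phase: ΣzᵢKᵢ = 1.4408 > 1 and Σzᵢ/Kᵢ = 1.4524 > 1, so g(0) = 0.4408 > 0 and g(1) = -0.4524 < 0.
Iterate (Newton) starting at V/F = 0.39:
  V/F = 0.3900: g = -0.03855, g' = -0.7367 → V/F = 0.3377
  V/F = 0.3377: g = 0.00153, g' = -0.7982 → V/F = 0.3396
Converged at V/F = 0.3396.
Then V = V/F·F = 0.3396·122 = 41.4 mol/h and L = F − V = 80.6 mol/h.

V = 41.4 mol/h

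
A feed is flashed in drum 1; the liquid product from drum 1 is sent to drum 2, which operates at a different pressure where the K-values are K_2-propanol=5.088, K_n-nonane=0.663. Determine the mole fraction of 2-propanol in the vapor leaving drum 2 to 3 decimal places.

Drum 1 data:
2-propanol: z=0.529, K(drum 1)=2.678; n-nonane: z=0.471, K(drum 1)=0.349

y_2-propanol (drum 2) = 0.387

Drum 1:
Let ψ₁ = V/F and solve Σ zᵢ(Kᵢ−1)/(1+ψ₁(Kᵢ−1)) = 0.
Feasibility: ΣzᵢKᵢ = 1.581, Σzᵢ/Kᵢ = 1.547 — both > 1, two phases present.
Binary case is linear: z₁(K₁−1)(1+ψ₁(K₂−1)) + z₂(K₂−1)(1+ψ₁(K₁−1)) = 0
⇒ ψ₁ = [z₁(K₁−1)+z₂(K₂−1)] / [−(K₁−1)(K₂−1)] = 0.5810/1.0924 = 0.532
Drum-1 compositions:
  2-propanol: x = 0.280, y = 0.749
  n-nonane: x = 0.720, y = 0.251
Drum-2 feed = drum-1 liquid: z₂ = (0.2795, 0.7205).
Drum 2:
Material balance + equilibrium reduce to Σ zᵢ(Kᵢ−1)/(1+ψ₂(Kᵢ−1)) = 0.
g(0) = ΣzᵢKᵢ − 1 = 0.900 and g(1) = 1 − Σzᵢ/Kᵢ = -0.142, so a root lies in (0, 1).
Binary case is linear: z₁(K₁−1)(1+ψ₂(K₂−1)) + z₂(K₂−1)(1+ψ₂(K₁−1)) = 0
⇒ ψ₂ = [z₁(K₁−1)+z₂(K₂−1)] / [−(K₁−1)(K₂−1)] = 0.8999/1.3777 = 0.653
  2-propanol: x = 0.076, y = 0.387
  n-nonane: x = 0.924, y = 0.613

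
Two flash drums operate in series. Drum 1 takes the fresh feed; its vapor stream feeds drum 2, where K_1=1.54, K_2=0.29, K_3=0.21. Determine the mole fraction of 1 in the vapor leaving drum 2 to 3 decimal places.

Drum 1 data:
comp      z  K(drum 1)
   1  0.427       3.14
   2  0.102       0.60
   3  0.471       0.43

Drum 1:
Material balance + equilibrium reduce to Σ zᵢ(Kᵢ−1)/(1+ψ₁(Kᵢ−1)) = 0.
Check two-phase: ΣzᵢKᵢ = 1.605 > 1 and Σzᵢ/Kᵢ = 1.401 > 1, so g(0) = 0.605 > 0 and g(1) = -0.401 < 0.
Newton–Raphson from ψ₁ = 0.42:
  ψ₁ = 0.420: g = 0.0792, g' = -0.830 → ψ₁ = 0.515
  ψ₁ = 0.515: g = 0.0030, g' = -0.775 → ψ₁ = 0.519
Converged at ψ₁ = 0.519.
Drum-1 compositions:
  1: x = 0.202, y = 0.635
  2: x = 0.129, y = 0.077
  3: x = 0.669, y = 0.288
Drum-2 feed = drum-1 vapor: z₂ = (0.6351, 0.0772, 0.2877).
Drum 2:
Material balance + equilibrium reduce to Σ zᵢ(Kᵢ−1)/(1+ψ₂(Kᵢ−1)) = 0.
g(0) = ΣzᵢKᵢ − 1 = 0.061 and g(1) = 1 − Σzᵢ/Kᵢ = -1.049, so a root lies in (0, 1).
Newton iteration, ψ₂⁰ = 0.3:
  ψ₂ = 0.300: g = -0.0724, g' = -0.508 → ψ₂ = 0.158
  ψ₂ = 0.158: g = -0.0053, g' = -0.441 → ψ₂ = 0.146
Converged at ψ₂ = 0.146.
  1: x = 0.589, y = 0.907
  2: x = 0.086, y = 0.025
  3: x = 0.325, y = 0.068

y_1 (drum 2) = 0.907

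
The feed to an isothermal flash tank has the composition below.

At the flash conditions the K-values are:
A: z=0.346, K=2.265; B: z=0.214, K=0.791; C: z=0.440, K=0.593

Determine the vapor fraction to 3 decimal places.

ψ = 0.480

Let ψ = V/F and solve Σ zᵢ(Kᵢ−1)/(1+ψ(Kᵢ−1)) = 0.
g(0) = ΣzᵢKᵢ − 1 = 0.214 and g(1) = 1 − Σzᵢ/Kᵢ = -0.165, so a root lies in (0, 1).
Iterate (Newton) starting at ψ = 0.5:
  ψ = 0.500: g = -0.0067, g' = -0.334 → ψ = 0.480
Converged at ψ = 0.480.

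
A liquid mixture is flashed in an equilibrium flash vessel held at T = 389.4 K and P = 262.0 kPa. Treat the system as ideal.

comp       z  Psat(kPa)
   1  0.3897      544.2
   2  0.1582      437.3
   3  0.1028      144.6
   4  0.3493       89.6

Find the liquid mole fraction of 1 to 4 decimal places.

x_1 = 0.2693

Raoult's law: Kᵢ = Pᵢˢᵃᵗ/P = Pᵢˢᵃᵗ/262.0.
  K_1 = 544.2/262.0 = 2.077099, K_2 = 437.3/262.0 = 1.669084, K_3 = 144.6/262.0 = 0.551908, K_4 = 89.6/262.0 = 0.341985
Newton–Raphson from ψ = 0.6:
  ψ = 0.6000: g = -0.11229, g' = -0.6544 → ψ = 0.4284
  ψ = 0.4284: g = -0.00760, g' = -0.5794 → ψ = 0.4153
Converged at ψ = 0.4153.
Compositions from xᵢ = zᵢ/(1+ψ(Kᵢ−1)), yᵢ = Kᵢxᵢ:
  1: x = 0.2693, y = 0.5593
  2: x = 0.1238, y = 0.2066
  3: x = 0.1263, y = 0.0697
  4: x = 0.4806, y = 0.1644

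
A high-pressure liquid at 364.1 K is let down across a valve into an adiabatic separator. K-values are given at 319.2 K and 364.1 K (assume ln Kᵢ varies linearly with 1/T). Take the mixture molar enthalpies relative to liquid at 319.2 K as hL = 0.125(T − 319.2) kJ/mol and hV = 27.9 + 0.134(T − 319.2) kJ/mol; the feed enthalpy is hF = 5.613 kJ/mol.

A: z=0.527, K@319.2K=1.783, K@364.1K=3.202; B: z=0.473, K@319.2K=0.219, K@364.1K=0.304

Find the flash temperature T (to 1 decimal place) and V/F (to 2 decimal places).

T = 324.7 K, V/F = 0.18

Adiabatic flash: solve Rachford–Rice at each trial T, then check hF = ψ·hV(T) + (1−ψ)·hL(T).
  T = 319.2 K: K = (1.783, 0.219), RR gives ψ = 0.071, H_out = 1.972 kJ/mol
  T = 364.1 K: K = (3.202, 0.304), RR gives ψ = 0.542, H_out = 20.964 kJ/mol
  T = 341.6 K: K = (2.434, 0.261), RR gives ψ = 0.383, H_out = 13.565 kJ/mol
  T = 330.4 K: K = (2.094, 0.240), RR gives ψ = 0.261, H_out = 8.705 kJ/mol
  T = 324.8 K: K = (1.935, 0.229), RR gives ψ = 0.178, H_out = 5.673 kJ/mol
  T = 322.0 K: K = (1.858, 0.224), RR gives ψ = 0.128, H_out = 3.926 kJ/mol
  T = 323.4 K: K = (1.896, 0.227), RR gives ψ = 0.154, H_out = 4.822 kJ/mol
Linear interpolation between T = 323.4 (H_out = 4.822) and T = 324.8 (H_out = 5.673) on hF = 5.613 gives T ≈ 324.7 K, at which ψ = 0.18.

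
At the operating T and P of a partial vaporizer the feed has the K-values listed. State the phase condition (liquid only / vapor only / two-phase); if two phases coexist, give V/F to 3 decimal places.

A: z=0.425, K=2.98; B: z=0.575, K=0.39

two-phase, V/F = 0.406

ΣzᵢKᵢ = 1.491; Σzᵢ/Kᵢ = 1.617.
Both exceed 1, so a two-phase solution exists.
Newton iteration, ψ⁰ = 0.5:
  ψ = 0.500: g = -0.0818, g' = -0.864 → ψ = 0.405
  ψ = 0.405: g = 0.0009, g' = -0.890 → ψ = 0.406
Converged at ψ = 0.406.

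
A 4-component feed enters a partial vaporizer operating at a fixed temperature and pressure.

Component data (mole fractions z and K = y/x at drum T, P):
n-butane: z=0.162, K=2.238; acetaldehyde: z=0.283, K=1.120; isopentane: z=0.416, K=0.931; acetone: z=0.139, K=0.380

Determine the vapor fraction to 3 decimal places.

ψ = 0.506

Material balance + equilibrium reduce to Σ zᵢ(Kᵢ−1)/(1+ψ(Kᵢ−1)) = 0.
g(0) = ΣzᵢKᵢ − 1 = 0.120 and g(1) = 1 − Σzᵢ/Kᵢ = -0.138, so a root lies in (0, 1).
Newton–Raphson from ψ = 0.36:
  ψ = 0.360: g = 0.0309, g' = -0.213 → ψ = 0.505
  ψ = 0.505: g = 0.0002, g' = -0.213 → ψ = 0.506
Converged at ψ = 0.506.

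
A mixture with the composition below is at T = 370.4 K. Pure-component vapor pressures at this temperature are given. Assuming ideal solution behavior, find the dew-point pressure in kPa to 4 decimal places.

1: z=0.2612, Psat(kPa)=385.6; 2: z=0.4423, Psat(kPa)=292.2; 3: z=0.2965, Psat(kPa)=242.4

Pdew = 292.8892 kPa

At the dew point ψ → 1, so Σzᵢ/Kᵢ = 1 with Kᵢ = Pᵢˢᵃᵗ/P ⇒ 1/P = Σzᵢ/Pᵢˢᵃᵗ.
1/P = 0.2612/385.6 + 0.4423/292.2 + 0.2965/242.4 = 0.0034143 ⇒ P = 292.8892 kPa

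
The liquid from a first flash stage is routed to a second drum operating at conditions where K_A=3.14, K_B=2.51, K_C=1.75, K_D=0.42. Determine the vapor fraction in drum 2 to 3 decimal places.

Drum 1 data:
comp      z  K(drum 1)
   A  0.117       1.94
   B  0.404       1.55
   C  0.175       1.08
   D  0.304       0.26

V/F (drum 2) = 0.750

Drum 1:
Material balance + equilibrium reduce to Σ zᵢ(Kᵢ−1)/(1+ψ₁(Kᵢ−1)) = 0.
Feasibility: ΣzᵢKᵢ = 1.121, Σzᵢ/Kᵢ = 1.652 — both > 1, two phases present.
Iterate (Newton) starting at ψ₁ = 0.47:
  ψ₁ = 0.470: g = -0.0786, g' = -0.519 → ψ₁ = 0.319
  ψ₁ = 0.319: g = -0.0070, g' = -0.436 → ψ₁ = 0.303
  ψ₁ = 0.303: g = -0.0000, g' = -0.430 → ψ₁ = 0.302
Converged at ψ₁ = 0.302.
Drum-1 compositions:
  A: x = 0.091, y = 0.177
  B: x = 0.346, y = 0.537
  C: x = 0.171, y = 0.185
  D: x = 0.392, y = 0.102
Drum-2 feed = drum-1 liquid: z₂ = (0.0911, 0.3464, 0.1709, 0.3916).
Drum 2:
Material balance + equilibrium reduce to Σ zᵢ(Kᵢ−1)/(1+ψ₂(Kᵢ−1)) = 0.
Check two-phase: ΣzᵢKᵢ = 1.619 > 1 and Σzᵢ/Kᵢ = 1.197 > 1, so g(0) = 0.619 > 0 and g(1) = -0.197 < 0.
Iterate (Newton) starting at ψ₂ = 0.61:
  ψ₂ = 0.610: g = 0.0932, g' = -0.653 → ψ₂ = 0.753
  ψ₂ = 0.753: g = -0.0018, g' = -0.689 → ψ₂ = 0.750
Converged at ψ₂ = 0.750.
  A: x = 0.035, y = 0.110
  B: x = 0.162, y = 0.408
  C: x = 0.109, y = 0.191
  D: x = 0.693, y = 0.291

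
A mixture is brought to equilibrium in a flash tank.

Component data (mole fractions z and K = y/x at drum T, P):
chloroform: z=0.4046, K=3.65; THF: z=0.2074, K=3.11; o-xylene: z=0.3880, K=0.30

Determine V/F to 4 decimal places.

Material balance + equilibrium reduce to Σ zᵢ(Kᵢ−1)/(1+V/F(Kᵢ−1)) = 0.
Feasibility: ΣzᵢKᵢ = 2.2382, Σzᵢ/Kᵢ = 1.4709 — both > 1, two phases present.
Newton iteration, V/F⁰ = 0.41:
  V/F = 0.4100: g = 0.36758, g' = -1.2921 → V/F = 0.6945
  V/F = 0.6945: g = 0.02644, g' = -1.2241 → V/F = 0.7161
  V/F = 0.7161: g = -0.00026, g' = -1.2492 → V/F = 0.7159
Converged at V/F = 0.7159.

V/F = 0.7159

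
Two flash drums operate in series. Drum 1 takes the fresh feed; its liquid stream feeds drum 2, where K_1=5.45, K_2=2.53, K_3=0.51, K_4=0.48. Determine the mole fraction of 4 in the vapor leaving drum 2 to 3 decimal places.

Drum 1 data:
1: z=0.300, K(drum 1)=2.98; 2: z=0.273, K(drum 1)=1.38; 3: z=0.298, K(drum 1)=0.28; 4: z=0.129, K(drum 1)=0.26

Drum 1:
Newton iteration, ψ₁⁰ = 0.5:
  ψ₁ = 0.500: g = -0.1011, g' = -0.880 → ψ₁ = 0.385
  ψ₁ = 0.385: g = -0.0029, g' = -0.843 → ψ₁ = 0.382
Converged at ψ₁ = 0.382.
Drum-1 compositions:
  1: x = 0.171, y = 0.509
  2: x = 0.238, y = 0.329
  3: x = 0.411, y = 0.115
  4: x = 0.180, y = 0.047
Drum-2 feed = drum-1 liquid: z₂ = (0.1709, 0.2384, 0.4109, 0.1798).
Drum 2:
Let ψ₂ = V/F and solve Σ zᵢ(Kᵢ−1)/(1+ψ₂(Kᵢ−1)) = 0.
Feasibility: ΣzᵢKᵢ = 1.830, Σzᵢ/Kᵢ = 1.306 — both > 1, two phases present.
Iterate (Newton) starting at ψ₂ = 0.38:
  ψ₂ = 0.380: g = 0.1493, g' = -0.915 → ψ₂ = 0.543
  ψ₂ = 0.543: g = 0.0171, g' = -0.734 → ψ₂ = 0.566
  ψ₂ = 0.566: g = 0.0002, g' = -0.720 → ψ₂ = 0.567
Converged at ψ₂ = 0.567.
  1: x = 0.049, y = 0.264
  2: x = 0.128, y = 0.323
  3: x = 0.569, y = 0.290
  4: x = 0.255, y = 0.122

y_4 (drum 2) = 0.122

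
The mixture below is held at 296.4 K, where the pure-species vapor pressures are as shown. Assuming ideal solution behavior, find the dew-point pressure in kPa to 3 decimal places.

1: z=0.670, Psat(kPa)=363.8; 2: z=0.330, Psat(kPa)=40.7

Pdew = 100.505 kPa

At the dew point ψ → 1, so Σzᵢ/Kᵢ = 1 with Kᵢ = Pᵢˢᵃᵗ/P ⇒ 1/P = Σzᵢ/Pᵢˢᵃᵗ.
1/P = 0.670/363.8 + 0.330/40.7 = 0.009950 ⇒ P = 100.505 kPa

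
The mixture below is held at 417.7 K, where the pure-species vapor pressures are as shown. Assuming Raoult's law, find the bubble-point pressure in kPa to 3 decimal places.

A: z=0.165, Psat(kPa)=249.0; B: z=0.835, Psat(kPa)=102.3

Pbub = 126.505 kPa

At the bubble point ψ → 0, so ΣzᵢKᵢ = 1 with Kᵢ = Pᵢˢᵃᵗ/P ⇒ P = ΣzᵢPᵢˢᵃᵗ.
P = 0.165·249.0 + 0.835·102.3 = 126.505 kPa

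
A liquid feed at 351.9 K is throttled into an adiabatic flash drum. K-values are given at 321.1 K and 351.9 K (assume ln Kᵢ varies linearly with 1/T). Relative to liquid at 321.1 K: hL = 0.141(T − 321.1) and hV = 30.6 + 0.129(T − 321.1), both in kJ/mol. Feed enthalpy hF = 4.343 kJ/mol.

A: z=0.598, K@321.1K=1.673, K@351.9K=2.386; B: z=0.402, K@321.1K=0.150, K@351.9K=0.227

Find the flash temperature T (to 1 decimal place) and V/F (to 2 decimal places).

T = 322.6 K, V/F = 0.14

Adiabatic flash: solve Rachford–Rice at each trial T, then check hF = ψ·hV(T) + (1−ψ)·hL(T).
  T = 321.1 K: K = (1.673, 0.150), RR gives ψ = 0.106, H_out = 3.250 kJ/mol
  T = 351.9 K: K = (2.386, 0.227), RR gives ψ = 0.484, H_out = 18.961 kJ/mol
  T = 336.5 K: K = (2.014, 0.186), RR gives ψ = 0.339, H_out = 12.468 kJ/mol
  T = 328.8 K: K = (1.840, 0.168), RR gives ψ = 0.240, H_out = 8.397 kJ/mol
  T = 325.0 K: K = (1.756, 0.159), RR gives ψ = 0.179, H_out = 6.032 kJ/mol
  T = 323.1 K: K = (1.716, 0.154), RR gives ψ = 0.145, H_out = 4.728 kJ/mol
Linear interpolation between T = 321.1 (H_out = 3.250) and T = 323.1 (H_out = 4.728) on hF = 4.343 gives T ≈ 322.6 K, at which ψ = 0.14.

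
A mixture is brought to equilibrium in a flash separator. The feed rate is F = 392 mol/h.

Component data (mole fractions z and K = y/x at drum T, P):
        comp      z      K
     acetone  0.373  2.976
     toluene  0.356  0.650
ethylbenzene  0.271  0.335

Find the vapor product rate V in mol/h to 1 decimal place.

V = 168.2 mol/h

Let ψ = V/F and solve Σ zᵢ(Kᵢ−1)/(1+ψ(Kᵢ−1)) = 0.
g(0) = ΣzᵢKᵢ − 1 = 0.432 and g(1) = 1 − Σzᵢ/Kᵢ = -0.482, so a root lies in (0, 1).
Newton–Raphson from ψ = 0.5:
  ψ = 0.500: g = -0.0503, g' = -0.702 → ψ = 0.428
  ψ = 0.428: g = 0.0006, g' = -0.722 → ψ = 0.429
Converged at ψ = 0.429.
Then V = ψ·F = 0.4292·392 = 168.2 mol/h and L = F − V = 223.8 mol/h.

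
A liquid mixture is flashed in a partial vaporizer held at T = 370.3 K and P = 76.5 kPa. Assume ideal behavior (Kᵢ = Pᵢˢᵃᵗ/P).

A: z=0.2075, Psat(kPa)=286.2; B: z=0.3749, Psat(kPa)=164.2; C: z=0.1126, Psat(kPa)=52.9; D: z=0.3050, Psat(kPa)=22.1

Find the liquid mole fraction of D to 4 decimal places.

x_D = 0.5704

Raoult's law: Kᵢ = Pᵢˢᵃᵗ/P = Pᵢˢᵃᵗ/76.5.
  K_A = 286.2/76.5 = 3.741176, K_B = 164.2/76.5 = 2.146405, K_C = 52.9/76.5 = 0.691503, K_D = 22.1/76.5 = 0.288889
Rachford–Rice: g(V/F) = Σ zᵢ(Kᵢ−1)/(1+V/F(Kᵢ−1)) = 0.
g(0) = ΣzᵢKᵢ − 1 = 0.7470 and g(1) = 1 − Σzᵢ/Kᵢ = -0.4487, so a root lies in (0, 1).
Iterate (Newton) starting at V/F = 0.5:
  V/F = 0.5000: g = 0.13551, g' = -0.8629 → V/F = 0.6570
  V/F = 0.6570: g = -0.00246, g' = -0.9192 → V/F = 0.6544
Converged at V/F = 0.6544.
Compositions from xᵢ = zᵢ/(1+V/F(Kᵢ−1)), yᵢ = Kᵢxᵢ:
  A: x = 0.0743, y = 0.2779
  B: x = 0.2142, y = 0.4598
  C: x = 0.1411, y = 0.0976
  D: x = 0.5704, y = 0.1648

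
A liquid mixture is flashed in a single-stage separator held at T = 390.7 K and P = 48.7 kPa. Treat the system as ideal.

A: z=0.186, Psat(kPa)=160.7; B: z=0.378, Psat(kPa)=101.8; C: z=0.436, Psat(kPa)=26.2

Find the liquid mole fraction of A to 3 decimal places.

Raoult's law: Kᵢ = Pᵢˢᵃᵗ/P = Pᵢˢᵃᵗ/48.7.
  K_A = 160.7/48.7 = 3.29979, K_B = 101.8/48.7 = 2.09035, K_C = 26.2/48.7 = 0.53799
Let ψ = V/F and solve Σ zᵢ(Kᵢ−1)/(1+ψ(Kᵢ−1)) = 0.
g(0) = ΣzᵢKᵢ − 1 = 0.638 and g(1) = 1 − Σzᵢ/Kᵢ = -0.048, so a root lies in (0, 1).
Newton–Raphson from ψ = 0.66:
  ψ = 0.660: g = 0.1198, g' = -0.500 → ψ = 0.900
  ψ = 0.900: g = 0.0027, g' = -0.492 → ψ = 0.905
Converged at ψ = 0.905.
Compositions from xᵢ = zᵢ/(1+ψ(Kᵢ−1)), yᵢ = Kᵢxᵢ:
  A: x = 0.060, y = 0.199
  B: x = 0.190, y = 0.398
  C: x = 0.749, y = 0.403

x_A = 0.060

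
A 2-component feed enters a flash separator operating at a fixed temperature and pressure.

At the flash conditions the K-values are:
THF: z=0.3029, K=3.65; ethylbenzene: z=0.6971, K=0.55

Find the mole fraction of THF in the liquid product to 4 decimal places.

Rachford–Rice: g(ψ) = Σ zᵢ(Kᵢ−1)/(1+ψ(Kᵢ−1)) = 0.
Feasibility: ΣzᵢKᵢ = 1.4890, Σzᵢ/Kᵢ = 1.3504 — both > 1, two phases present.
Binary case is linear: z₁(K₁−1)(1+ψ(K₂−1)) + z₂(K₂−1)(1+ψ(K₁−1)) = 0
⇒ ψ = [z₁(K₁−1)+z₂(K₂−1)] / [−(K₁−1)(K₂−1)] = 0.48899/1.19250 = 0.4101
Compositions from xᵢ = zᵢ/(1+ψ(Kᵢ−1)), yᵢ = Kᵢxᵢ:
  THF: x = 0.1452, y = 0.5298
  ethylbenzene: x = 0.8548, y = 0.4702

x_THF = 0.1452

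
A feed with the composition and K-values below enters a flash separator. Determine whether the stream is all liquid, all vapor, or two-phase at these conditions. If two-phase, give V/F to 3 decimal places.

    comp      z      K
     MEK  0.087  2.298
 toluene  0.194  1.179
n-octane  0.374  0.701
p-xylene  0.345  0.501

all liquid

ΣzᵢKᵢ = 0.864; Σzᵢ/Kᵢ = 1.425.
Since ΣzᵢKᵢ < 1 the mixture is below its bubble point — single liquid phase.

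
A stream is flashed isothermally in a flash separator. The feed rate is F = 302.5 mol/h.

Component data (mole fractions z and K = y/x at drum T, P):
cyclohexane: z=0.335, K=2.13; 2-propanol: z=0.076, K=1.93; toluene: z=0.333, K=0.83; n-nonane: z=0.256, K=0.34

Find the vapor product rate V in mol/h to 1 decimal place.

Let ψ = V/F and solve Σ zᵢ(Kᵢ−1)/(1+ψ(Kᵢ−1)) = 0.
g(0) = ΣzᵢKᵢ − 1 = 0.224 and g(1) = 1 − Σzᵢ/Kᵢ = -0.351, so a root lies in (0, 1).
Newton iteration, ψ⁰ = 0.5:
  ψ = 0.500: g = -0.0239, g' = -0.465 → ψ = 0.449
  ψ = 0.449: g = -0.0002, g' = -0.457 → ψ = 0.448
Converged at ψ = 0.448.
Then V = ψ·F = 0.4481·302.5 = 135.6 mol/h and L = F − V = 166.9 mol/h.

V = 135.6 mol/h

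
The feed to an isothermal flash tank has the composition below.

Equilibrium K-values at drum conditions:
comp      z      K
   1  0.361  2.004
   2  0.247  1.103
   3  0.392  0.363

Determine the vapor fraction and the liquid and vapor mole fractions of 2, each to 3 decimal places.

ψ = 0.288, x_2 = 0.240, y_2 = 0.265

Newton iteration, ψ⁰ = 0.5:
  ψ = 0.500: g = -0.1009, g' = -0.506 → ψ = 0.301
  ψ = 0.301: g = -0.0058, g' = -0.461 → ψ = 0.288
Converged at ψ = 0.288.
Compositions from xᵢ = zᵢ/(1+ψ(Kᵢ−1)), yᵢ = Kᵢxᵢ:
  1: x = 0.280, y = 0.561
  2: x = 0.240, y = 0.265
  3: x = 0.480, y = 0.174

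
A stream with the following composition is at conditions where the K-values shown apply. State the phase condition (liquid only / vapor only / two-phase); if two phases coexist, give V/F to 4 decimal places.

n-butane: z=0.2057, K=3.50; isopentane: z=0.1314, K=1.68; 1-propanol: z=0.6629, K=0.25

two-phase, V/F = 0.0687

ΣzᵢKᵢ = 1.1064; Σzᵢ/Kᵢ = 2.7886.
Both exceed 1, so a two-phase solution exists.
Material balance + equilibrium reduce to Σ zᵢ(Kᵢ−1)/(1+ψ(Kᵢ−1)) = 0.
Newton–Raphson from ψ = 0.35:
  ψ = 0.3500: g = -0.32769, g' = -1.0909 → ψ = 0.0496
  ψ = 0.0496: g = 0.02756, g' = -1.4767 → ψ = 0.0683
  ψ = 0.0683: g = 0.00066, g' = -1.4078 → ψ = 0.0687
Converged at ψ = 0.0687.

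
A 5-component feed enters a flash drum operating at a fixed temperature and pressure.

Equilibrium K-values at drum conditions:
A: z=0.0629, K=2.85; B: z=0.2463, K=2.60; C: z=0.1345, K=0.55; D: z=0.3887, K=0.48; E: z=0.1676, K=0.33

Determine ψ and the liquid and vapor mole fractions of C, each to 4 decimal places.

Newton–Raphson from ψ = 0.5:
  ψ = 0.5000: g = -0.24071, g' = -0.6601 → ψ = 0.1353
  ψ = 0.1353: g = 0.01163, g' = -0.8072 → ψ = 0.1498
  ψ = 0.1498: g = 0.00012, g' = -0.7902 → ψ = 0.1499
Converged at ψ = 0.1499.
Compositions from xᵢ = zᵢ/(1+ψ(Kᵢ−1)), yᵢ = Kᵢxᵢ:
  A: x = 0.0492, y = 0.1403
  B: x = 0.1987, y = 0.5165
  C: x = 0.1442, y = 0.0793
  D: x = 0.4216, y = 0.2023
  E: x = 0.1863, y = 0.0615

ψ = 0.1499, x_C = 0.1442, y_C = 0.0793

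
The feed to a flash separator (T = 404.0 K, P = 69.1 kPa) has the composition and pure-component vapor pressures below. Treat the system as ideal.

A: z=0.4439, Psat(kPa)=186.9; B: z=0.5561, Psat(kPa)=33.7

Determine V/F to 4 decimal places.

Raoult's law: Kᵢ = Pᵢˢᵃᵗ/P = Pᵢˢᵃᵗ/69.1.
  K_A = 186.9/69.1 = 2.704776, K_B = 33.7/69.1 = 0.487699
Rachford–Rice: g(V/F) = Σ zᵢ(Kᵢ−1)/(1+V/F(Kᵢ−1)) = 0.
Check two-phase: ΣzᵢKᵢ = 1.4719 > 1 and Σzᵢ/Kᵢ = 1.3044 > 1, so g(0) = 0.4719 > 0 and g(1) = -0.3044 < 0.
Iterate (Newton) starting at V/F = 0.5:
  V/F = 0.5000: g = 0.02553, g' = -0.6397 → V/F = 0.5399
  V/F = 0.5399: g = 0.00023, g' = -0.6287 → V/F = 0.5403
Converged at V/F = 0.5403.

V/F = 0.5403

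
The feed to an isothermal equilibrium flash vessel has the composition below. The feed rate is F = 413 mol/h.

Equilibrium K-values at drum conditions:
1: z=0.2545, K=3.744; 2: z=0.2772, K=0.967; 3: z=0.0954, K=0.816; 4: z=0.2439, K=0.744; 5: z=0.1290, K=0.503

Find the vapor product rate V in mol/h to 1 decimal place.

Let ψ = V/F and solve Σ zᵢ(Kᵢ−1)/(1+ψ(Kᵢ−1)) = 0.
Check two-phase: ΣzᵢKᵢ = 1.5451 > 1 and Σzᵢ/Kᵢ = 1.0558 > 1, so g(0) = 0.5451 > 0 and g(1) = -0.0558 < 0.
Newton–Raphson from ψ = 0.67:
  ψ = 0.6700: g = 0.04517, g' = -0.3373 → ψ = 0.8039
  ψ = 0.8039: g = 0.00244, g' = -0.3049 → ψ = 0.8119
Converged at ψ = 0.8119.
Then V = ψ·F = 0.8119·413 = 335.3 mol/h and L = F − V = 77.7 mol/h.

V = 335.3 mol/h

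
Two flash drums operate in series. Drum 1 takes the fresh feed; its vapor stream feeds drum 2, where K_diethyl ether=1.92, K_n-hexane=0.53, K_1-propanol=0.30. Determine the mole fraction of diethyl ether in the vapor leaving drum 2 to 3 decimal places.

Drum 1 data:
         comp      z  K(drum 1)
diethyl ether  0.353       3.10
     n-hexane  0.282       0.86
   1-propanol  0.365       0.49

y_diethyl ether (drum 2) = 0.749

Drum 1:
Material balance + equilibrium reduce to Σ zᵢ(Kᵢ−1)/(1+ψ₁(Kᵢ−1)) = 0.
Check two-phase: ΣzᵢKᵢ = 1.516 > 1 and Σzᵢ/Kᵢ = 1.187 > 1, so g(0) = 0.516 > 0 and g(1) = -0.187 < 0.
Iterate (Newton) starting at ψ₁ = 0.5:
  ψ₁ = 0.500: g = 0.0693, g' = -0.548 → ψ₁ = 0.626
  ψ₁ = 0.626: g = 0.0033, g' = -0.502 → ψ₁ = 0.633
Converged at ψ₁ = 0.633.
Drum-1 compositions:
  diethyl ether: x = 0.152, y = 0.470
  n-hexane: x = 0.309, y = 0.266
  1-propanol: x = 0.539, y = 0.264
Drum-2 feed = drum-1 vapor: z₂ = (0.4698, 0.2661, 0.2641).
Drum 2:
Material balance + equilibrium reduce to Σ zᵢ(Kᵢ−1)/(1+ψ₂(Kᵢ−1)) = 0.
Feasibility: ΣzᵢKᵢ = 1.122, Σzᵢ/Kᵢ = 1.627 — both > 1, two phases present.
Newton–Raphson from ψ₂ = 0.5:
  ψ₂ = 0.500: g = -0.1519, g' = -0.593 → ψ₂ = 0.244
  ψ₂ = 0.244: g = -0.0113, g' = -0.528 → ψ₂ = 0.223
Converged at ψ₂ = 0.223.
  diethyl ether: x = 0.390, y = 0.749
  n-hexane: x = 0.297, y = 0.158
  1-propanol: x = 0.313, y = 0.094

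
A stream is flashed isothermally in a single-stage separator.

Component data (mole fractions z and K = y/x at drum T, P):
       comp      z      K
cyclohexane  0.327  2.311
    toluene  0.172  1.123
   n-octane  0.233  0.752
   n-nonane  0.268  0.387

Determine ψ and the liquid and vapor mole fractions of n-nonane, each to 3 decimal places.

ψ = 0.445, x_n-nonane = 0.368, y_n-nonane = 0.143

Let ψ = V/F and solve Σ zᵢ(Kᵢ−1)/(1+ψ(Kᵢ−1)) = 0.
g(0) = ΣzᵢKᵢ − 1 = 0.228 and g(1) = 1 − Σzᵢ/Kᵢ = -0.297, so a root lies in (0, 1).
Iterate (Newton) starting at ψ = 0.5:
  ψ = 0.500: g = -0.0240, g' = -0.435 → ψ = 0.445
Converged at ψ = 0.445.
Compositions from xᵢ = zᵢ/(1+ψ(Kᵢ−1)), yᵢ = Kᵢxᵢ:
  cyclohexane: x = 0.207, y = 0.477
  toluene: x = 0.163, y = 0.183
  n-octane: x = 0.262, y = 0.197
  n-nonane: x = 0.368, y = 0.143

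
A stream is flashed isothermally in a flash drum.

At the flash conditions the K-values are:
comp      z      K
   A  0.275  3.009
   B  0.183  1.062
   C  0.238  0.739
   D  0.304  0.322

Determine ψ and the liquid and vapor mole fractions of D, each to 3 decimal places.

ψ = 0.345, x_D = 0.397, y_D = 0.128

Let ψ = V/F and solve Σ zᵢ(Kᵢ−1)/(1+ψ(Kᵢ−1)) = 0.
Check two-phase: ΣzᵢKᵢ = 1.296 > 1 and Σzᵢ/Kᵢ = 1.530 > 1, so g(0) = 0.296 > 0 and g(1) = -0.530 < 0.
Newton–Raphson from ψ = 0.35:
  ψ = 0.350: g = -0.0031, g' = -0.643 → ψ = 0.345
Converged at ψ = 0.345.
Compositions from xᵢ = zᵢ/(1+ψ(Kᵢ−1)), yᵢ = Kᵢxᵢ:
  A: x = 0.162, y = 0.489
  B: x = 0.179, y = 0.190
  C: x = 0.262, y = 0.193
  D: x = 0.397, y = 0.128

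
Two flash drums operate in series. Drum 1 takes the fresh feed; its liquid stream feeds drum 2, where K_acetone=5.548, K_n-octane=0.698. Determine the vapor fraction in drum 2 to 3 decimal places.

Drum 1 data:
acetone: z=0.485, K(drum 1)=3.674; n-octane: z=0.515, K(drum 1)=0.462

V/F (drum 2) = 0.372

Drum 1:
Rachford–Rice: g(ψ₁) = Σ zᵢ(Kᵢ−1)/(1+ψ₁(Kᵢ−1)) = 0.
Check two-phase: ΣzᵢKᵢ = 2.020 > 1 and Σzᵢ/Kᵢ = 1.247 > 1, so g(0) = 1.020 > 0 and g(1) = -0.247 < 0.
Binary case is linear: z₁(K₁−1)(1+ψ₁(K₂−1)) + z₂(K₂−1)(1+ψ₁(K₁−1)) = 0
⇒ ψ₁ = [z₁(K₁−1)+z₂(K₂−1)] / [−(K₁−1)(K₂−1)] = 1.0198/1.4386 = 0.709
Drum-1 compositions:
  acetone: x = 0.167, y = 0.615
  n-octane: x = 0.833, y = 0.385
Drum-2 feed = drum-1 liquid: z₂ = (0.1675, 0.8325).
Drum 2:
Rachford–Rice: g(ψ₂) = Σ zᵢ(Kᵢ−1)/(1+ψ₂(Kᵢ−1)) = 0.
Feasibility: ΣzᵢKᵢ = 1.510, Σzᵢ/Kᵢ = 1.223 — both > 1, two phases present.
Binary case is linear: z₁(K₁−1)(1+ψ₂(K₂−1)) + z₂(K₂−1)(1+ψ₂(K₁−1)) = 0
⇒ ψ₂ = [z₁(K₁−1)+z₂(K₂−1)] / [−(K₁−1)(K₂−1)] = 0.5104/1.3735 = 0.372
  acetone: x = 0.062, y = 0.345
  n-octane: x = 0.938, y = 0.655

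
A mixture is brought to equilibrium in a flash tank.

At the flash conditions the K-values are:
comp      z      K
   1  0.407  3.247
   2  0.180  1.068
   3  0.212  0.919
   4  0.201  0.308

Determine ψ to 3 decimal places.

Iterate (Newton) starting at ψ = 0.5:
  ψ = 0.500: g = 0.2119, g' = -0.683 → ψ = 0.810
  ψ = 0.810: g = 0.0008, g' = -0.759 → ψ = 0.811
Converged at ψ = 0.811.

ψ = 0.811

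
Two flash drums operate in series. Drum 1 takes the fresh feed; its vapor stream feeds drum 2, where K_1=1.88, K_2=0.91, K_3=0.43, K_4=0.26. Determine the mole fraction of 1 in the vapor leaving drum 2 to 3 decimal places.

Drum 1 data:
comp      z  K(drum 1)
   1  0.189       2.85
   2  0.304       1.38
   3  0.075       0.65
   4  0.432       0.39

y_1 (drum 2) = 0.551

Drum 1:
Let ψ₁ = V/F and solve Σ zᵢ(Kᵢ−1)/(1+ψ₁(Kᵢ−1)) = 0.
Check two-phase: ΣzᵢKᵢ = 1.175 > 1 and Σzᵢ/Kᵢ = 1.510 > 1, so g(0) = 0.175 > 0 and g(1) = -0.510 < 0.
Newton iteration, ψ₁⁰ = 0.5:
  ψ₁ = 0.500: g = -0.1323, g' = -0.552 → ψ₁ = 0.260
  ψ₁ = 0.260: g = -0.0010, g' = -0.569 → ψ₁ = 0.259
Converged at ψ₁ = 0.259.
Drum-1 compositions:
  1: x = 0.128, y = 0.364
  2: x = 0.277, y = 0.382
  3: x = 0.082, y = 0.054
  4: x = 0.513, y = 0.200
Drum-2 feed = drum-1 vapor: z₂ = (0.3644, 0.3820, 0.0536, 0.2000).
Drum 2:
Rachford–Rice: g(ψ₂) = Σ zᵢ(Kᵢ−1)/(1+ψ₂(Kᵢ−1)) = 0.
Check two-phase: ΣzᵢKᵢ = 1.108 > 1 and Σzᵢ/Kᵢ = 1.508 > 1, so g(0) = 0.108 > 0 and g(1) = -0.508 < 0.
Iterate (Newton) starting at ψ₂ = 0.37:
  ψ₂ = 0.370: g = -0.0362, g' = -0.400 → ψ₂ = 0.279
  ψ₂ = 0.279: g = -0.0008, g' = -0.384 → ψ₂ = 0.277
Converged at ψ₂ = 0.277.
  1: x = 0.293, y = 0.551
  2: x = 0.392, y = 0.357
  3: x = 0.064, y = 0.027
  4: x = 0.252, y = 0.065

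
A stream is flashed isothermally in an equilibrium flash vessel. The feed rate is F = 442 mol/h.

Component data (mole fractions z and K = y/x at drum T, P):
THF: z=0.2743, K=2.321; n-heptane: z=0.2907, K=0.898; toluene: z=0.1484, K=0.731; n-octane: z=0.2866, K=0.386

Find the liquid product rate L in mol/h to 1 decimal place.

L = 340.3 mol/h

Rachford–Rice: g(ψ) = Σ zᵢ(Kᵢ−1)/(1+ψ(Kᵢ−1)) = 0.
g(0) = ΣzᵢKᵢ − 1 = 0.1168 and g(1) = 1 − Σzᵢ/Kᵢ = -0.3874, so a root lies in (0, 1).
Newton iteration, ψ⁰ = 0.33:
  ψ = 0.3300: g = -0.04284, g' = -0.4183 → ψ = 0.2276
  ψ = 0.2276: g = 0.00116, g' = -0.4443 → ψ = 0.2302
Converged at ψ = 0.2302.
Then V = ψ·F = 0.2302·442 = 101.7 mol/h and L = F − V = 340.3 mol/h.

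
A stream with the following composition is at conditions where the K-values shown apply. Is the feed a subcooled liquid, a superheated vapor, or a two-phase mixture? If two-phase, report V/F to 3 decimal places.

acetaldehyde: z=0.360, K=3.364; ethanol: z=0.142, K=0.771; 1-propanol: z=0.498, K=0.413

two-phase, V/F = 0.424

ΣzᵢKᵢ = 1.526; Σzᵢ/Kᵢ = 1.497.
Both exceed 1, so a two-phase solution exists.
Rachford–Rice: g(ψ) = Σ zᵢ(Kᵢ−1)/(1+ψ(Kᵢ−1)) = 0.
Iterate (Newton) starting at ψ = 0.5:
  ψ = 0.500: g = -0.0605, g' = -0.776 → ψ = 0.422
  ψ = 0.422: g = 0.0014, g' = -0.816 → ψ = 0.424
Converged at ψ = 0.424.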